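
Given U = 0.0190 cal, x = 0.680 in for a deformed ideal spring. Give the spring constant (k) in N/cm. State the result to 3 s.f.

Rearranging: k = 2U/x².
U = 0.0190 cal = 0.07950 J; x = 0.680 in = 0.01727 m.
k = 533.0 N/m
533.0 N/m × (1 N/cm / 100.0 N/m) = 5.330 N/cm

5.33 N/cm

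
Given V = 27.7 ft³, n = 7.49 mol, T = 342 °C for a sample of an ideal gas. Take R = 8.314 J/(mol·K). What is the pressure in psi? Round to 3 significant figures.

From the ideal-gas law: P = nRT/V.
V = 27.7 ft³ = 0.7844 m³; n = 7.49 mol; T = 342 °C = 615.1 K; R = 8.314 J/(mol·K).
P = 48837 Pa
48837 Pa × (1 psi / 6895 Pa) = 7.083 psi

7.08 psi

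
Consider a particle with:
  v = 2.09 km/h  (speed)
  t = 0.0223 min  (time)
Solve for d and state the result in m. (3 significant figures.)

0.777 m

Rearranging: d = v·t.
v = 2.09 km/h = 0.5806 m/s; t = 0.0223 min = 1.338 s.
d = 0.7768 m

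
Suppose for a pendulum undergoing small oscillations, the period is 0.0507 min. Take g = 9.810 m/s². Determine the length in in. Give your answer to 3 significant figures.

90.5 in

Rearranging T = 2π√(L/g) for L: L = g·(T/2π)².
T = 0.0507 min = 3.042 s; g = 9.810 m/s².
L = 2.299 m
2.299 m × (1 in / 0.02540 m) = 90.53 in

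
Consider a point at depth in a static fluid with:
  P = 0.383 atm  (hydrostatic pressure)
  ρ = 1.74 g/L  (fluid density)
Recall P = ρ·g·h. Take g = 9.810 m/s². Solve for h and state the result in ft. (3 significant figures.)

Solving P = ρ·g·h for h: h = P/(ρ·g).
P = 0.383 atm = 38807 Pa; ρ = 1.74 g/L = 1.740 kg/m³; g = 9.810 m/s².
h = 2274 m
2274 m × (1 ft / 0.3048 m) = 7459 ft

7460 ft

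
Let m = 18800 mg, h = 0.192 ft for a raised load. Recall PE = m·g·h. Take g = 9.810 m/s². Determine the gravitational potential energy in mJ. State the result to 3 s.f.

Directly: PE = mgh.
m = 18800 mg = 0.01880 kg; h = 0.192 ft = 0.05852 m; g = 9.810 m/s².
PE = 0.01079 J
0.01079 J × (1 mJ / 0.001000 J) = 10.79 mJ

10.8 mJ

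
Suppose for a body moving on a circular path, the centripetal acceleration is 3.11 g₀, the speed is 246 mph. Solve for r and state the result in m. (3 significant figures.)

397 m

Rearranging: r = v²/a.
a = 3.11 g₀ = 30.50 m/s²; v = 246 mph = 110.0 m/s.
r = 396.5 m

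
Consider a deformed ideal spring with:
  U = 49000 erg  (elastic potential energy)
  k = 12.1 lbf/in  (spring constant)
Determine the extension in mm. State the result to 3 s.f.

Solving U = ½k·x² for x: x = √(2U/k).
U = 49000 erg = 0.004900 J; k = 12.1 lbf/in = 2119 N/m.
x = 0.002151 m
0.002151 m × (1 mm / 0.001000 m) = 2.151 mm

2.15 mm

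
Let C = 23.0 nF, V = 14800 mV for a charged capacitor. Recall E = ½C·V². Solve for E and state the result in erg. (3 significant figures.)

Directly: E = ½CV².
C = 23.0 nF = 2.300×10^-8 F; V = 14800 mV = 14.80 V.
E = 2.519×10^-6 J
2.519×10^-6 J × (1 erg / 1.000×10^-7 J) = 25.19 erg

25.2 erg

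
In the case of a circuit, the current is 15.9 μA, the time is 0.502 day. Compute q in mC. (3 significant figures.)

q is given directly by: q = It.
I = 15.9 μA = 1.590×10^-5 A; t = 0.502 day = 43373 s.
q = 0.6896 C  (the unit combination reduces to A·s = C)
0.6896 C × (1 mC / 0.001000 C) = 689.6 mC

690 mC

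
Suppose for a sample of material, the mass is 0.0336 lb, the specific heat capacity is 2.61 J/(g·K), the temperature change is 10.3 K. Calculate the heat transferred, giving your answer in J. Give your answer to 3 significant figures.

410 J

Q is given directly by: Q = mcΔT.
m = 0.0336 lb = 0.01524 kg; c = 2.61 J/(g·K) = 2610 J/(kg·K); ΔT = 10.3 K.
Q = 409.7 J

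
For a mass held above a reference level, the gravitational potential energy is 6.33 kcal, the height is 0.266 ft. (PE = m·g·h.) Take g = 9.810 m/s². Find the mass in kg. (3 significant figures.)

Rearranging PE = m·g·h for m: m = PE/(g·h).
PE = 6.33 kcal = 26485 J; h = 0.266 ft = 0.08108 m; g = 9.810 m/s².
m = 33299 kg

33300 kg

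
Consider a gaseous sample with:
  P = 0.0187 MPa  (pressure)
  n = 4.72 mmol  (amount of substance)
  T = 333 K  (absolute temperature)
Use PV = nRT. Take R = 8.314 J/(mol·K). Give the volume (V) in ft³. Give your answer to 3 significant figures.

0.0247 ft³

Solving PV = nRT for V: V = nRT/P.
P = 0.0187 MPa = 18700 Pa; n = 4.72 mmol = 0.004720 mol; T = 333 K; R = 8.314 J/(mol·K).
V = 6.988×10^-4 m³
6.988×10^-4 m³ × (1 ft³ / 0.02832 m³) = 0.02468 ft³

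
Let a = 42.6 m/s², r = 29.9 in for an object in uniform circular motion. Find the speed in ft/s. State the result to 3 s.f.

Rearranging a = v²/r for v: v = √(a·r).
a = 42.6 m/s²; r = 29.9 in = 0.7595 m.
v = 5.688 m/s
5.688 m/s × (1 ft/s / 0.3048 m/s) = 18.66 ft/s

18.7 ft/s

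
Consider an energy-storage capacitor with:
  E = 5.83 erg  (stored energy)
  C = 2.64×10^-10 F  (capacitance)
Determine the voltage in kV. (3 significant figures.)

0.0665 kV

Rearranging: V = √(2E/C).
E = 5.83 erg = 5.830×10^-7 J; C = 2.64×10^-10 F.
V = 66.46 V  (the unit combination reduces to kg·m²/(A·s³) = V)
66.46 V × (1 kV / 1000 V) = 0.06646 kV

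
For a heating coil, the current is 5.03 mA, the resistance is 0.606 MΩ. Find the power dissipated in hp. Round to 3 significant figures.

Directly: P = I²R.
I = 5.03 mA = 0.005030 A; R = 0.606 MΩ = 6.060×10^5 Ω.
P = 15.33 W  (the unit combination reduces to kg·m²/s³ = W)
15.33 W × (1 hp / 745.7 W) = 0.02056 hp

0.0206 hp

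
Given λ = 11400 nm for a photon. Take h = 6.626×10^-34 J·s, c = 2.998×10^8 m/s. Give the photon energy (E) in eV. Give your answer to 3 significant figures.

0.109 eV

Directly: E = hc/λ.
λ = 11400 nm = 1.140×10^-5 m; h = 6.626×10^-34 J·s; c = 2.998×10^8 m/s.
E = 1.743×10^-20 J  (the unit combination reduces to kg·m²/s² = J)
1.743×10^-20 J × (1 eV / 1.602×10^-19 J) = 0.1088 eV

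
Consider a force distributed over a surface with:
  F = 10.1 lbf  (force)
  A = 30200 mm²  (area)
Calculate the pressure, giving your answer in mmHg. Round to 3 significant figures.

P is given directly by: P = F/A.
F = 10.1 lbf = 44.93 N; A = 30200 mm² = 0.03020 m².
P = 1488 Pa  (the unit combination reduces to kg/(m·s²) = Pa)
1488 Pa × (1 mmHg / 133.3 Pa) = 11.16 mmHg

11.2 mmHg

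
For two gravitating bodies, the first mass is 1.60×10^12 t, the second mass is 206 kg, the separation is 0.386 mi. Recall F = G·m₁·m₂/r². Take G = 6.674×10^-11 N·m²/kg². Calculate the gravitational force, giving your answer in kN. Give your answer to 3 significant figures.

0.0570 kN

From Newton's law of gravitation: F = Gm₁m₂/r².
m₁ = 1.60×10^12 t = 1.600×10^15 kg; m₂ = 206 kg; r = 0.386 mi = 621.2 m; G = 6.674×10^-11 N·m²/kg².
F = 57.00 N  (the unit combination reduces to kg·m/s² = N)
57.00 N × (1 kN / 1000 N) = 0.05700 kN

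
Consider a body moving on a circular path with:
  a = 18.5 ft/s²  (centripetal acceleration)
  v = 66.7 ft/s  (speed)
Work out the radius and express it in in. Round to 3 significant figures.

2890 in

Solving a = v²/r for r: r = v²/a.
a = 18.5 ft/s² = 5.639 m/s²; v = 66.7 ft/s = 20.33 m/s.
r = 73.30 m
73.30 m × (1 in / 0.02540 m) = 2886 in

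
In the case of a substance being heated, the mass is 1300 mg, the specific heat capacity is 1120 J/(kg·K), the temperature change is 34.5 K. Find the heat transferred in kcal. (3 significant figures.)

Directly: Q = mcΔT.
m = 1300 mg = 0.001300 kg; c = 1120 J/(kg·K); ΔT = 34.5 K.
Q = 50.23 J  (the unit combination reduces to kg·m²/s² = J)
50.23 J × (1 kcal / 4184 J) = 0.01201 kcal

0.0120 kcal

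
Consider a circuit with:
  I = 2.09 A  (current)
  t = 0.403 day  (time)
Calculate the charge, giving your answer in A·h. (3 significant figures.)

20.2 A·h

q is given directly by: q = It.
I = 2.09 A; t = 0.403 day = 34819 s.
q = 72772 C
72772 C × (1 A·h / 3600 C) = 20.21 A·h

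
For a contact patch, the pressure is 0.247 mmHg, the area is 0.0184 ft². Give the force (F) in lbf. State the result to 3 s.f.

0.0127 lbf

Rearranging: F = P·A.
P = 0.247 mmHg = 32.93 Pa; A = 0.0184 ft² = 0.001709 m².
F = 0.05629 N
0.05629 N × (1 lbf / 4.448 N) = 0.01265 lbf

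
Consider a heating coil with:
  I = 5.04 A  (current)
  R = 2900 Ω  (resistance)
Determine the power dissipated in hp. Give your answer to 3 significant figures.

98.8 hp

P is given directly by: P = I²R.
I = 5.04 A; R = 2900 Ω.
P = 73665 W  (the unit combination reduces to kg·m²/s³ = W)
73665 W × (1 hp / 745.7 W) = 98.79 hp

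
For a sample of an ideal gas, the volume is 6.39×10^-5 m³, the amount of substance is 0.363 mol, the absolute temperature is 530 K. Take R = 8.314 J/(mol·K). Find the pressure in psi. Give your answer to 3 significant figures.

Directly: P = nRT/V.
V = 6.39×10^-5 m³; n = 0.363 mol; T = 530 K; R = 8.314 J/(mol·K).
P = 2.503×10^7 Pa
2.503×10^7 Pa × (1 psi / 6895 Pa) = 3631 psi

3630 psi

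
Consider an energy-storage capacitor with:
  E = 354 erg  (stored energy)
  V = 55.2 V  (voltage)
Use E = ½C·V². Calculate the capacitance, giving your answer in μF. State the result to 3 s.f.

Solving E = ½C·V² for C: C = 2E/V².
E = 354 erg = 3.540×10^-5 J; V = 55.2 V.
C = 2.324×10^-8 F
2.324×10^-8 F × (1 μF / 1.000×10^-6 F) = 0.02324 μF

0.0232 μF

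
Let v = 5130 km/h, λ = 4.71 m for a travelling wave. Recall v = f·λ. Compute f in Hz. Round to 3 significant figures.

303 Hz

Rearranging: f = v/λ.
v = 5130 km/h = 1425 m/s; λ = 4.71 m.
f = 302.5 Hz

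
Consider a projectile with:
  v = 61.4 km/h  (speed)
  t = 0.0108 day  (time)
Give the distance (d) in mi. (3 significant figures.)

Rearranging: d = v·t.
v = 61.4 km/h = 17.06 m/s; t = 0.0108 day = 933.1 s.
d = 15915 m
15915 m × (1 mi / 1609 m) = 9.889 mi

9.89 mi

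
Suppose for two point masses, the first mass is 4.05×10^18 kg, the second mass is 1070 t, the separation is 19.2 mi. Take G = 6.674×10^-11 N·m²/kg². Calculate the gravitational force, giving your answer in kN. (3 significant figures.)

From Newton's law of gravitation: F = Gm₁m₂/r².
m₁ = 4.05×10^18 kg; m₂ = 1070 t = 1.070×10^6 kg; r = 19.2 mi = 30899 m; G = 6.674×10^-11 N·m²/kg².
F = 3.029×10^5 N  (the unit combination reduces to kg·m/s² = N)
3.029×10^5 N × (1 kN / 1000 N) = 302.9 kN

303 kN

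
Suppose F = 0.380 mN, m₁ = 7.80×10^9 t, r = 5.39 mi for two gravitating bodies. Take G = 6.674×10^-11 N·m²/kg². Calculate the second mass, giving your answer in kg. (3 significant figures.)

From Newton's law of gravitation: m₂ = F·r²/(G·m₁).
F = 0.380 mN = 3.800×10^-4 N; m₁ = 7.80×10^9 t = 7.800×10^12 kg; r = 5.39 mi = 8674 m; G = 6.674×10^-11 N·m²/kg².
m₂ = 54.93 kg

54.9 kg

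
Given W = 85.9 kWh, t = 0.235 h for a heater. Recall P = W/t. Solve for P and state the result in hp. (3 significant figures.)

Directly: P = W/t.
W = 85.9 kWh = 3.092×10^8 J; t = 0.235 h = 846.0 s.
P = 3.655×10^5 W
3.655×10^5 W × (1 hp / 745.7 W) = 490.2 hp

490 hp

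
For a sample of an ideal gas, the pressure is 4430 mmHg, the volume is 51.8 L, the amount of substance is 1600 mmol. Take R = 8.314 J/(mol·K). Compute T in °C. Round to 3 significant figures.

From the ideal-gas law: T = PV/(nR).
P = 4430 mmHg = 5.906×10^5 Pa; V = 51.8 L = 0.05180 m³; n = 1600 mmol = 1.600 mol; R = 8.314 J/(mol·K).
T = 2300 K
2300 K − 273.15 = 2027 °C

2030 °C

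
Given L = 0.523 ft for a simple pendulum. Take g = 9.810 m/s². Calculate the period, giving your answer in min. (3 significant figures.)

0.0133 min

Directly: T = 2π√(L/g).
L = 0.523 ft = 0.1594 m; g = 9.810 m/s².
T = 0.8009 s
0.8009 s × (1 min / 60.00 s) = 0.01335 min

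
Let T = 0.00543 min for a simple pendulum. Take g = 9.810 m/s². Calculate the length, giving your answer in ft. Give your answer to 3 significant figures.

Rearranging: L = g·(T/2π)².
T = 0.00543 min = 0.3258 s; g = 9.810 m/s².
L = 0.02638 m
0.02638 m × (1 ft / 0.3048 m) = 0.08654 ft

0.0865 ft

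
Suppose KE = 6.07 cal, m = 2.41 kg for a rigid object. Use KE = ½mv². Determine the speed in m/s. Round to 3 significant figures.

Rearranging: v = √(2·KE/m).
KE = 6.07 cal = 25.40 J; m = 2.41 kg.
v = 4.591 m/s

4.59 m/s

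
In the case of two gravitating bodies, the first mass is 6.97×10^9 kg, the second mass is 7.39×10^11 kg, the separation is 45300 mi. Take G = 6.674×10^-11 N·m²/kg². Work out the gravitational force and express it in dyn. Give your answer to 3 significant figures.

From Newton's law of gravitation: F = Gm₁m₂/r².
m₁ = 6.97×10^9 kg; m₂ = 7.39×10^11 kg; r = 45300 mi = 7.290×10^7 m; G = 6.674×10^-11 N·m²/kg².
F = 6.468×10^-5 N
6.468×10^-5 N × (1 dyn / 1.000×10^-5 N) = 6.468 dyn

6.47 dyn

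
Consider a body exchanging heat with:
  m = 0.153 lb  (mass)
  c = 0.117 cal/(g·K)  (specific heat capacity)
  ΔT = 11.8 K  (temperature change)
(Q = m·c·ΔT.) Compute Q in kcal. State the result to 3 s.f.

Directly: Q = mcΔT.
m = 0.153 lb = 0.06940 kg; c = 0.117 cal/(g·K) = 489.5 J/(kg·K); ΔT = 11.8 K.
Q = 400.9 J
400.9 J × (1 kcal / 4184 J) = 0.09581 kcal

0.0958 kcal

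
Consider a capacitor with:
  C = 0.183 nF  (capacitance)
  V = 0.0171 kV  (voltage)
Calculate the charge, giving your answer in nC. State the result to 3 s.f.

Solving C = Q/V for Q: Q = CV.
C = 0.183 nF = 1.830×10^-10 F; V = 0.0171 kV = 17.10 V.
Q = 3.129×10^-9 C
3.129×10^-9 C × (1 nC / 1.000×10^-9 C) = 3.129 nC

3.13 nC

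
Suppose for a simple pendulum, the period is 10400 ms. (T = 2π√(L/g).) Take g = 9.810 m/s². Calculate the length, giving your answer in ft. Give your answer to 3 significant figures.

88.2 ft

Rearranging T = 2π√(L/g) for L: L = g·(T/2π)².
T = 10400 ms = 10.40 s; g = 9.810 m/s².
L = 26.88 m
26.88 m × (1 ft / 0.3048 m) = 88.18 ft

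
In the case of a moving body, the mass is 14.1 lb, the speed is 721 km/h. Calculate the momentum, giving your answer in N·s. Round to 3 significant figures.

Directly: p = mv.
m = 14.1 lb = 6.396 kg; v = 721 km/h = 200.3 m/s.
p = 1281 kg·m/s
Since 1 N·s = 1 kg·m/s, 1281 N·s.

1280 N·s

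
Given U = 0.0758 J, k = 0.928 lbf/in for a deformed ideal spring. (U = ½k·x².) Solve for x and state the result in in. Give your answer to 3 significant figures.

Rearranging: x = √(2U/k).
U = 0.0758 J; k = 0.928 lbf/in = 162.5 N/m.
x = 0.03054 m
0.03054 m × (1 in / 0.02540 m) = 1.202 in

1.20 in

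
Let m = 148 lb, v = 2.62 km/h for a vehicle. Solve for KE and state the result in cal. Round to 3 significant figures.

4.25 cal

KE is given directly by: KE = ½mv².
m = 148 lb = 67.13 kg; v = 2.62 km/h = 0.7278 m/s.
KE = 17.78 J
17.78 J × (1 cal / 4.184 J) = 4.249 cal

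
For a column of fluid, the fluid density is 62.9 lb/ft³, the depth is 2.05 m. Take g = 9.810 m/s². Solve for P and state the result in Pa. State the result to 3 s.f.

P is given directly by: P = ρgh.
ρ = 62.9 lb/ft³ = 1008 kg/m³; h = 2.05 m; g = 9.810 m/s².
P = 20263 Pa

20300 Pa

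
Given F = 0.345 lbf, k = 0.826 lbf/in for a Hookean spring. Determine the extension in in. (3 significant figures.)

0.418 in

Rearranging F = k·x for x: x = F/k.
F = 0.345 lbf = 1.535 N; k = 0.826 lbf/in = 144.7 N/m.
x = 0.01061 m
0.01061 m × (1 in / 0.02540 m) = 0.4177 in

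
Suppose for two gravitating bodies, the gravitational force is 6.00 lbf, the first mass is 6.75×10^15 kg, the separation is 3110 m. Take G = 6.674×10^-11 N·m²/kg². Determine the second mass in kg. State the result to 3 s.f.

573 kg

Solving F = G·m₁·m₂/r² for m₂: m₂ = F·r²/(G·m₁).
F = 6.00 lbf = 26.69 N; m₁ = 6.75×10^15 kg; r = 3110 m; G = 6.674×10^-11 N·m²/kg².
m₂ = 573.0 kg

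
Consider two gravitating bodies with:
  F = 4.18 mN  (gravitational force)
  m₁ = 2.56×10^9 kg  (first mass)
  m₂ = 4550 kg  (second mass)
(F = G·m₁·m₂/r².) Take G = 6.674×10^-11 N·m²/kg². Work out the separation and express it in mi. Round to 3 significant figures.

From Newton's law of gravitation: r = √(G·m₁m₂/F).
F = 4.18 mN = 0.004180 N; m₁ = 2.56×10^9 kg; m₂ = 4550 kg; G = 6.674×10^-11 N·m²/kg².
r = 431.3 m
431.3 m × (1 mi / 1609 m) = 0.2680 mi

0.268 mi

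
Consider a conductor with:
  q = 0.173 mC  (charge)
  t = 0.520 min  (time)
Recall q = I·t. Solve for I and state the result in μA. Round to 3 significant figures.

Rearranging: I = q/t.
q = 0.173 mC = 1.730×10^-4 C; t = 0.520 min = 31.20 s.
I = 5.545×10^-6 A
5.545×10^-6 A × (1 μA / 1.000×10^-6 A) = 5.545 μA

5.54 μA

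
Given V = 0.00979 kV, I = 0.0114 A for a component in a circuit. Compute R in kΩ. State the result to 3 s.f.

0.859 kΩ

Solving V = I·R for R: R = V/I.
V = 0.00979 kV = 9.790 V; I = 0.0114 A.
R = 858.8 Ω
858.8 Ω × (1 kΩ / 1000 Ω) = 0.8588 kΩ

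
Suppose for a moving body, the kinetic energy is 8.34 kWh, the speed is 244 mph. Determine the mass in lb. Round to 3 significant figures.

Solving KE = ½mv² for m: m = 2·KE/v².
KE = 8.34 kWh = 3.002×10^7 J; v = 244 mph = 109.1 m/s.
m = 5047 kg
5047 kg × (1 lb / 0.4536 kg) = 11127 lb

11100 lb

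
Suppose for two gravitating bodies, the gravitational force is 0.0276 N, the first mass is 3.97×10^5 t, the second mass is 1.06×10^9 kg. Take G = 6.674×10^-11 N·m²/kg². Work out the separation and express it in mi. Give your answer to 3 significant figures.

Rearranging F = G·m₁·m₂/r² for r: r = √(G·m₁m₂/F).
F = 0.0276 N; m₁ = 3.97×10^5 t = 3.970×10^8 kg; m₂ = 1.06×10^9 kg; G = 6.674×10^-11 N·m²/kg².
r = 31900 m
31900 m × (1 mi / 1609 m) = 19.82 mi

19.8 mi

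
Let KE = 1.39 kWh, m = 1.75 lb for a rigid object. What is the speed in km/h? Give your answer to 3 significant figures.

12800 km/h

Solving KE = ½mv² for v: v = √(2·KE/m).
KE = 1.39 kWh = 5.004×10^6 J; m = 1.75 lb = 0.7938 kg.
v = 3551 m/s
3551 m/s × (1 km/h / 0.2778 m/s) = 12783 km/h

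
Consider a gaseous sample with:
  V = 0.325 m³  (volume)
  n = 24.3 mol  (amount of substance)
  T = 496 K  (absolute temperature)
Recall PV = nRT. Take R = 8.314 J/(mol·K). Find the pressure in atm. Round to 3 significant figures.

P is given directly by: P = nRT/V.
V = 0.325 m³; n = 24.3 mol; T = 496 K; R = 8.314 J/(mol·K).
P = 3.083×10^5 Pa  (the unit combination reduces to kg/(m·s²) = Pa)
3.083×10^5 Pa × (1 atm / 1.013×10^5 Pa) = 3.043 atm

3.04 atm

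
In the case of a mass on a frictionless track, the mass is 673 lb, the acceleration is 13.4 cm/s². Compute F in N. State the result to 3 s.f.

From Newton's second law: F = m·a.
m = 673 lb = 305.3 kg; a = 13.4 cm/s² = 0.1340 m/s².
F = 40.91 N

40.9 N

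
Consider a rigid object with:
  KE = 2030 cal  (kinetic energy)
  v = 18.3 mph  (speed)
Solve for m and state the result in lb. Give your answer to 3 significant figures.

560 lb

Rearranging: m = 2·KE/v².
KE = 2030 cal = 8494 J; v = 18.3 mph = 8.181 m/s.
m = 253.8 kg
253.8 kg × (1 lb / 0.4536 kg) = 559.6 lb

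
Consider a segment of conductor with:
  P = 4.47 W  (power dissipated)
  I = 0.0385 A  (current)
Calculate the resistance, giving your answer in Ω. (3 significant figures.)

3020 Ω

Rearranging: R = P/I².
P = 4.47 W; I = 0.0385 A.
R = 3016 Ω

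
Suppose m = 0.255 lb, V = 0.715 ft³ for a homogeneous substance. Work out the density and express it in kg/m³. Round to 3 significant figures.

Directly: ρ = m/V.
m = 0.255 lb = 0.1157 kg; V = 0.715 ft³ = 0.02025 m³.
ρ = 5.713 kg/m³

5.71 kg/m³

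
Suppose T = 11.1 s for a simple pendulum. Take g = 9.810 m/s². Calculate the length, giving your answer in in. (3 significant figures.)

Solving T = 2π√(L/g) for L: L = g·(T/2π)².
T = 11.1 s; g = 9.810 m/s².
L = 30.62 m
30.62 m × (1 in / 0.02540 m) = 1205 in

1210 in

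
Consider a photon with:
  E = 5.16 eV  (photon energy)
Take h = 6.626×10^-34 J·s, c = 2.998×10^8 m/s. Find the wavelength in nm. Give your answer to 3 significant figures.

Rearranging E = h·c/λ for λ: λ = hc/E.
E = 5.16 eV = 8.267×10^-19 J; h = 6.626×10^-34 J·s; c = 2.998×10^8 m/s.
λ = 2.403×10^-7 m
2.403×10^-7 m × (1 nm / 1.000×10^-9 m) = 240.3 nm

240 nm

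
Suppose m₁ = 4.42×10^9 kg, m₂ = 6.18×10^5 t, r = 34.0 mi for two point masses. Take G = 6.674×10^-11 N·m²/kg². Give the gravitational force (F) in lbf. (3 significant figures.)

F is given directly by: F = Gm₁m₂/r².
m₁ = 4.42×10^9 kg; m₂ = 6.18×10^5 t = 6.180×10^8 kg; r = 34.0 mi = 54718 m; G = 6.674×10^-11 N·m²/kg².
F = 0.06089 N  (the unit combination reduces to kg·m/s² = N)
0.06089 N × (1 lbf / 4.448 N) = 0.01369 lbf

0.0137 lbf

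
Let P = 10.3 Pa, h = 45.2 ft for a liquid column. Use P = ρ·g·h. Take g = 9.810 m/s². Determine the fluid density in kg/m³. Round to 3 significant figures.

0.0762 kg/m³

Rearranging P = ρ·g·h for ρ: ρ = P/(g·h).
P = 10.3 Pa; h = 45.2 ft = 13.78 m; g = 9.810 m/s².
ρ = 0.07621 kg/m³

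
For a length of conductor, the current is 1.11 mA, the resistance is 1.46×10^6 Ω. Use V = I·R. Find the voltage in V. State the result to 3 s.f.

1620 V

V is given directly by: V = IR.
I = 1.11 mA = 0.001110 A; R = 1.46×10^6 Ω.
V = 1621 V  (the unit combination reduces to kg·m²/(A·s³) = V)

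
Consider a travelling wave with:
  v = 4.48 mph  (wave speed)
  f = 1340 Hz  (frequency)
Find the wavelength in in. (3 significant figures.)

0.0588 in

Rearranging: λ = v/f.
v = 4.48 mph = 2.003 m/s; f = 1340 Hz.
λ = 0.001495 m
0.001495 m × (1 in / 0.02540 m) = 0.05884 in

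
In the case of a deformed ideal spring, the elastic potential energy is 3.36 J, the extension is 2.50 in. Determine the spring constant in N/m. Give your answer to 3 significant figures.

Rearranging U = ½k·x² for k: k = 2U/x².
U = 3.36 J; x = 2.50 in = 0.06350 m.
k = 1667 N/m

1670 N/m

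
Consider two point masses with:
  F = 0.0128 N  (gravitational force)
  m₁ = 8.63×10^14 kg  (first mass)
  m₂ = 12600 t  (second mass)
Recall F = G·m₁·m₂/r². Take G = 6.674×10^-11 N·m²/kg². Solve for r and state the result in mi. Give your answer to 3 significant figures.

4680 mi

From Newton's law of gravitation: r = √(G·m₁m₂/F).
F = 0.0128 N; m₁ = 8.63×10^14 kg; m₂ = 12600 t = 1.260×10^7 kg; G = 6.674×10^-11 N·m²/kg².
r = 7.530×10^6 m
7.530×10^6 m × (1 mi / 1609 m) = 4679 mi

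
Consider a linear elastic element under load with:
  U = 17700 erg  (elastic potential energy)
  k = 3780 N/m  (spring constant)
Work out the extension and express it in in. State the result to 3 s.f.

Solving U = ½k·x² for x: x = √(2U/k).
U = 17700 erg = 0.001770 J; k = 3780 N/m.
x = 9.677×10^-4 m
9.677×10^-4 m × (1 in / 0.02540 m) = 0.03810 in

0.0381 in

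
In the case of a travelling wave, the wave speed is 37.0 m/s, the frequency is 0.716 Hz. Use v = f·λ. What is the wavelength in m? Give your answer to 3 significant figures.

Rearranging v = f·λ for λ: λ = v/f.
v = 37.0 m/s; f = 0.716 Hz.
λ = 51.68 m

51.7 m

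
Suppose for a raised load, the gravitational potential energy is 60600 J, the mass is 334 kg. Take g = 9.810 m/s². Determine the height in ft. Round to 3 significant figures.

Solving PE = m·g·h for h: h = PE/(m·g).
PE = 60600 J; m = 334 kg; g = 9.810 m/s².
h = 18.50 m
18.50 m × (1 ft / 0.3048 m) = 60.68 ft

60.7 ft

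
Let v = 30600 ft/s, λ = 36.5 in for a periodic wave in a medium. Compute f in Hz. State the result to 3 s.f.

Rearranging: f = v/λ.
v = 30600 ft/s = 9327 m/s; λ = 36.5 in = 0.9271 m.
f = 10060 Hz

10100 Hz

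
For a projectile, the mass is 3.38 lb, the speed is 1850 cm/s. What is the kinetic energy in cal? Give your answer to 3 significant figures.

KE is given directly by: KE = ½mv².
m = 3.38 lb = 1.533 kg; v = 1850 cm/s = 18.50 m/s.
KE = 262.4 J
262.4 J × (1 cal / 4.184 J) = 62.71 cal

62.7 cal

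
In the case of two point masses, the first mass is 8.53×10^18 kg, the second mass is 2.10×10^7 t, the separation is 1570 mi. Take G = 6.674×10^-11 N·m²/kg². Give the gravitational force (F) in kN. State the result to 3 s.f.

From Newton's law of gravitation: F = Gm₁m₂/r².
m₁ = 8.53×10^18 kg; m₂ = 2.10×10^7 t = 2.100×10^10 kg; r = 1570 mi = 2.527×10^6 m; G = 6.674×10^-11 N·m²/kg².
F = 1.873×10^6 N  (the unit combination reduces to kg·m/s² = N)
1.873×10^6 N × (1 kN / 1000 N) = 1873 kN

1870 kN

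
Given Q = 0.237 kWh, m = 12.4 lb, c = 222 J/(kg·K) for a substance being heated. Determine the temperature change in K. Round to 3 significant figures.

Rearranging: ΔT = Q/(m·c).
Q = 0.237 kWh = 8.532×10^5 J; m = 12.4 lb = 5.625 kg; c = 222 J/(kg·K).
ΔT = 683.3 K

683 K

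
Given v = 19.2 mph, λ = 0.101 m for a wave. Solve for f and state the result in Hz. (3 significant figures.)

85.0 Hz

Rearranging v = f·λ for f: f = v/λ.
v = 19.2 mph = 8.583 m/s; λ = 0.101 m.
f = 84.98 Hz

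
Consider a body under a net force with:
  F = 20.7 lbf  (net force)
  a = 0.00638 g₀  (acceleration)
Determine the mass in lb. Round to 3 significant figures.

3240 lb

From Newton's second law: m = F/a.
F = 20.7 lbf = 92.08 N; a = 0.00638 g₀ = 0.06257 m/s².
m = 1472 kg
1472 kg × (1 lb / 0.4536 kg) = 3245 lb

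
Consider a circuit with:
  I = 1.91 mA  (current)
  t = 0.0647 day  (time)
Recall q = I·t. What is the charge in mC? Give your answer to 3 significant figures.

Directly: q = It.
I = 1.91 mA = 0.001910 A; t = 0.0647 day = 5590 s.
q = 10.68 C
10.68 C × (1 mC / 0.001000 C) = 10677 mC

10700 mC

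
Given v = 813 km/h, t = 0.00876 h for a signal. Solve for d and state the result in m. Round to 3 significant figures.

Solving v = d/t for d: d = v·t.
v = 813 km/h = 225.8 m/s; t = 0.00876 h = 31.54 s.
d = 7122 m

7120 m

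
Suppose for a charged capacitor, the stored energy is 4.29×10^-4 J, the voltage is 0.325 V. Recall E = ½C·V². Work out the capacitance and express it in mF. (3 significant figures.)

8.12 mF

Rearranging E = ½C·V² for C: C = 2E/V².
E = 4.29×10^-4 J; V = 0.325 V.
C = 0.008123 F
0.008123 F × (1 mF / 0.001000 F) = 8.123 mF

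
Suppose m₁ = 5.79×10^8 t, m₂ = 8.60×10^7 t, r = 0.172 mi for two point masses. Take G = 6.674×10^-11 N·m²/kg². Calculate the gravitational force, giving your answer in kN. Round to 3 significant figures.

43400 kN

From Newton's law of gravitation: F = Gm₁m₂/r².
m₁ = 5.79×10^8 t = 5.790×10^11 kg; m₂ = 8.60×10^7 t = 8.600×10^10 kg; r = 0.172 mi = 276.8 m; G = 6.674×10^-11 N·m²/kg².
F = 4.337×10^7 N
4.337×10^7 N × (1 kN / 1000 N) = 43372 kN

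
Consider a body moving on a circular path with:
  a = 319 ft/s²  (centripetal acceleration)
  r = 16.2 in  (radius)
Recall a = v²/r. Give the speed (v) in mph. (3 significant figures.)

14.1 mph

Solving a = v²/r for v: v = √(a·r).
a = 319 ft/s² = 97.23 m/s²; r = 16.2 in = 0.4115 m.
v = 6.325 m/s
6.325 m/s × (1 mph / 0.4470 m/s) = 14.15 mph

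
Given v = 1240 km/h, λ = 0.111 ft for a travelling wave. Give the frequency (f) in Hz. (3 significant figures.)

Solving v = f·λ for f: f = v/λ.
v = 1240 km/h = 344.4 m/s; λ = 0.111 ft = 0.03383 m.
f = 10181 Hz

10200 Hz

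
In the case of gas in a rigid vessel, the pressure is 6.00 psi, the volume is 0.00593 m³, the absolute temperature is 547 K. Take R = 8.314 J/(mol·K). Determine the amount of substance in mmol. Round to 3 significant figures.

Solving PV = nRT for n: n = PV/(RT).
P = 6.00 psi = 41369 Pa; V = 0.00593 m³; T = 547 K; R = 8.314 J/(mol·K).
n = 0.05394 mol
0.05394 mol × (1 mmol / 0.001000 mol) = 53.94 mmol

53.9 mmol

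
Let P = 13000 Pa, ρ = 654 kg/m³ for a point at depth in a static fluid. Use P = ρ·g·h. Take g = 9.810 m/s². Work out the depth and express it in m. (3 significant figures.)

Rearranging P = ρ·g·h for h: h = P/(ρ·g).
P = 13000 Pa; ρ = 654 kg/m³; g = 9.810 m/s².
h = 2.026 m

2.03 m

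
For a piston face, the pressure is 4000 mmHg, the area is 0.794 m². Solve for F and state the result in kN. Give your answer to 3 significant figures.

Rearranging P = F/A for F: F = P·A.
P = 4000 mmHg = 5.333×10^5 Pa; A = 0.794 m².
F = 4.234×10^5 N  (the unit combination reduces to kg·m/s² = N)
4.234×10^5 N × (1 kN / 1000 N) = 423.4 kN

423 kN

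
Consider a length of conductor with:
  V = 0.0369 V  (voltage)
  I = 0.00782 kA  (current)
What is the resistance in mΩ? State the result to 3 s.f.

Rearranging: R = V/I.
V = 0.0369 V; I = 0.00782 kA = 7.820 A.
R = 0.004719 Ω
0.004719 Ω × (1 mΩ / 0.001000 Ω) = 4.719 mΩ

4.72 mΩ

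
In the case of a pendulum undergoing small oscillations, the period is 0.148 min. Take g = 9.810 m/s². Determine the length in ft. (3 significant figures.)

Rearranging: L = g·(T/2π)².
T = 0.148 min = 8.880 s; g = 9.810 m/s².
L = 19.59 m
19.59 m × (1 ft / 0.3048 m) = 64.29 ft

64.3 ft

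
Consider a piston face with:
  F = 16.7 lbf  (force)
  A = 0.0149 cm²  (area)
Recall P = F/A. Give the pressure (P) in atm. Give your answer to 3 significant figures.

P is given directly by: P = F/A.
F = 16.7 lbf = 74.29 N; A = 0.0149 cm² = 1.490×10^-6 m².
P = 4.986×10^7 Pa
4.986×10^7 Pa × (1 atm / 1.013×10^5 Pa) = 492.0 atm

492 atm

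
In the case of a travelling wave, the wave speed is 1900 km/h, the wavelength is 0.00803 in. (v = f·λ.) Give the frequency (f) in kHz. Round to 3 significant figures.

Rearranging v = f·λ for f: f = v/λ.
v = 1900 km/h = 527.8 m/s; λ = 0.00803 in = 2.040×10^-4 m.
f = 2.588×10^6 Hz
2.588×10^6 Hz × (1 kHz / 1000 Hz) = 2588 kHz

2590 kHz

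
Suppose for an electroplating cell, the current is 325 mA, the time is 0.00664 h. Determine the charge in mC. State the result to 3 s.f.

q is given directly by: q = It.
I = 325 mA = 0.3250 A; t = 0.00664 h = 23.90 s.
q = 7.769 C  (the unit combination reduces to A·s = C)
7.769 C × (1 mC / 0.001000 C) = 7769 mC

7770 mC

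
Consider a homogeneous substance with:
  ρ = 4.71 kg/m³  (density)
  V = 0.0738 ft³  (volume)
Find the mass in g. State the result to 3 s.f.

Rearranging ρ = m/V for m: m = ρV.
ρ = 4.71 kg/m³; V = 0.0738 ft³ = 0.002090 m³.
m = 0.009843 kg
0.009843 kg × (1 g / 0.001000 kg) = 9.843 g

9.84 g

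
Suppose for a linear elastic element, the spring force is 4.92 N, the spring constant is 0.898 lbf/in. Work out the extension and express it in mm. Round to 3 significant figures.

From Hooke's law: x = F/k.
F = 4.92 N; k = 0.898 lbf/in = 157.3 N/m.
x = 0.03128 m
0.03128 m × (1 mm / 0.001000 m) = 31.28 mm

31.3 mm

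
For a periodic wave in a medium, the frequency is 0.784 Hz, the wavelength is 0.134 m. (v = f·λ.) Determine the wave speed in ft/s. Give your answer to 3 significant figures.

v is given directly by: v = fλ.
f = 0.784 Hz; λ = 0.134 m.
v = 0.1051 m/s
0.1051 m/s × (1 ft/s / 0.3048 m/s) = 0.3447 ft/s

0.345 ft/s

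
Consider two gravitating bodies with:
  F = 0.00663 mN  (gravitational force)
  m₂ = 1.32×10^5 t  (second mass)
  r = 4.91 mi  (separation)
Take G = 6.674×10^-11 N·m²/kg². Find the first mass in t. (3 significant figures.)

Solving F = G·m₁·m₂/r² for m₁: m₁ = F·r²/(G·m₂).
F = 0.00663 mN = 6.630×10^-6 N; m₂ = 1.32×10^5 t = 1.320×10^8 kg; r = 4.91 mi = 7902 m; G = 6.674×10^-11 N·m²/kg².
m₁ = 46991 kg
46991 kg × (1 t / 1000 kg) = 46.99 t

47.0 t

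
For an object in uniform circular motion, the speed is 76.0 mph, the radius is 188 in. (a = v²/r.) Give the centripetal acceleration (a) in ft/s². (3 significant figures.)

793 ft/s²

Directly: a = v²/r.
v = 76.0 mph = 33.98 m/s; r = 188 in = 4.775 m.
a = 241.7 m/s²
241.7 m/s² × (1 ft/s² / 0.3048 m/s²) = 793.1 ft/s²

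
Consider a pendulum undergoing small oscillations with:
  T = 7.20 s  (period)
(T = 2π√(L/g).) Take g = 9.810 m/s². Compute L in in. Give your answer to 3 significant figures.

507 in

Solving T = 2π√(L/g) for L: L = g·(T/2π)².
T = 7.20 s; g = 9.810 m/s².
L = 12.88 m
12.88 m × (1 in / 0.02540 m) = 507.2 in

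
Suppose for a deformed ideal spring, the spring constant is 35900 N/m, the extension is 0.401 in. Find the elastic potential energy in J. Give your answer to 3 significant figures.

Directly: U = ½kx².
k = 35900 N/m; x = 0.401 in = 0.01019 m.
U = 1.862 J

1.86 J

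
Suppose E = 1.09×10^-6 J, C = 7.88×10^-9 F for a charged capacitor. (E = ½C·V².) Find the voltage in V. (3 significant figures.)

Solving E = ½C·V² for V: V = √(2E/C).
E = 1.09×10^-6 J; C = 7.88×10^-9 F.
V = 16.63 V

16.6 V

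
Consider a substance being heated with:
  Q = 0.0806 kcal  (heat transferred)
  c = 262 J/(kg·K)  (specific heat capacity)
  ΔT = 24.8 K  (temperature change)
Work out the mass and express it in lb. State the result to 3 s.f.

0.114 lb

Solving Q = m·c·ΔT for m: m = Q/(c·ΔT).
Q = 0.0806 kcal = 337.2 J; c = 262 J/(kg·K); ΔT = 24.8 K.
m = 0.05190 kg
0.05190 kg × (1 lb / 0.4536 kg) = 0.1144 lb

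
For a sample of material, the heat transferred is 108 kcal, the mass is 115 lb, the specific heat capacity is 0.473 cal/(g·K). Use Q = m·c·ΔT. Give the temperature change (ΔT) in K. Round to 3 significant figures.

4.38 K

Rearranging Q = m·c·ΔT for ΔT: ΔT = Q/(m·c).
Q = 108 kcal = 4.519×10^5 J; m = 115 lb = 52.16 kg; c = 0.473 cal/(g·K) = 1979 J/(kg·K).
ΔT = 4.377 K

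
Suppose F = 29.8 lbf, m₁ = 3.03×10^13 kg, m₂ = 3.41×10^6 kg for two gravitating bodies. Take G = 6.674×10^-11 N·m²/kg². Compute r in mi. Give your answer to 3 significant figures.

4.48 mi

Solving F = G·m₁·m₂/r² for r: r = √(G·m₁m₂/F).
F = 29.8 lbf = 132.6 N; m₁ = 3.03×10^13 kg; m₂ = 3.41×10^6 kg; G = 6.674×10^-11 N·m²/kg².
r = 7213 m
7213 m × (1 mi / 1609 m) = 4.482 mi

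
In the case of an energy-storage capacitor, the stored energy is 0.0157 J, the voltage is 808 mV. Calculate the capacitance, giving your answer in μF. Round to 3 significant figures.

Solving E = ½C·V² for C: C = 2E/V².
E = 0.0157 J; V = 808 mV = 0.8080 V.
C = 0.04810 F
0.04810 F × (1 μF / 1.000×10^-6 F) = 48096 μF

48100 μF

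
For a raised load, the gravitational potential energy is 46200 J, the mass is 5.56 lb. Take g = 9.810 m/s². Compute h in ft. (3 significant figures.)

6130 ft

Rearranging: h = PE/(m·g).
PE = 46200 J; m = 5.56 lb = 2.522 kg; g = 9.810 m/s².
h = 1867 m
1867 m × (1 ft / 0.3048 m) = 6127 ft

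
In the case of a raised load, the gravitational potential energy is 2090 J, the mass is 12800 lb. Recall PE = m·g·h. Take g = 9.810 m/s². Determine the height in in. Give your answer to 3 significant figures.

Rearranging: h = PE/(m·g).
PE = 2090 J; m = 12800 lb = 5806 kg; g = 9.810 m/s².
h = 0.03669 m
0.03669 m × (1 in / 0.02540 m) = 1.445 in

1.44 in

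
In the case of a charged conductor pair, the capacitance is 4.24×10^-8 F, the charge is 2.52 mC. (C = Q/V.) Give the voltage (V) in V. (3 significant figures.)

Solving C = Q/V for V: V = Q/C.
C = 4.24×10^-8 F; Q = 2.52 mC = 0.002520 C.
V = 59434 V  (the unit combination reduces to kg·m²/(A·s³) = V)

59400 V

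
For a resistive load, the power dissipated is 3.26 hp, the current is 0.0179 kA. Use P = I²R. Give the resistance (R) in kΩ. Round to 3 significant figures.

0.00759 kΩ

Rearranging: R = P/I².
P = 3.26 hp = 2431 W; I = 0.0179 kA = 17.90 A.
R = 7.587 Ω
7.587 Ω × (1 kΩ / 1000 Ω) = 0.007587 kΩ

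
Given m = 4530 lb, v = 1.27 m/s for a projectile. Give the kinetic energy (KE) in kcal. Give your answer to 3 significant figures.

0.396 kcal

Directly: KE = ½mv².
m = 4530 lb = 2055 kg; v = 1.27 m/s.
KE = 1657 J  (the unit combination reduces to kg·m²/s² = J)
1657 J × (1 kcal / 4184 J) = 0.3960 kcal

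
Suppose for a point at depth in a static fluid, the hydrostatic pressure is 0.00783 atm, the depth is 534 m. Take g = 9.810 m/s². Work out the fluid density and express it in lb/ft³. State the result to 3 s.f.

0.00945 lb/ft³

Solving P = ρ·g·h for ρ: ρ = P/(g·h).
P = 0.00783 atm = 793.4 Pa; h = 534 m; g = 9.810 m/s².
ρ = 0.1514 kg/m³
0.1514 kg/m³ × (1 lb/ft³ / 16.02 kg/m³) = 0.009455 lb/ft³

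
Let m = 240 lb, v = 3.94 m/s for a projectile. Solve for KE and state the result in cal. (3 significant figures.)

202 cal

Directly: KE = ½mv².
m = 240 lb = 108.9 kg; v = 3.94 m/s.
KE = 845.0 J  (the unit combination reduces to kg·m²/s² = J)
845.0 J × (1 cal / 4.184 J) = 202.0 cal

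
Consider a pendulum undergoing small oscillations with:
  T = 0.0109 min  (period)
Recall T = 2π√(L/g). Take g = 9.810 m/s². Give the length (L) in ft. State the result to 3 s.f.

Rearranging T = 2π√(L/g) for L: L = g·(T/2π)².
T = 0.0109 min = 0.6540 s; g = 9.810 m/s².
L = 0.1063 m
0.1063 m × (1 ft / 0.3048 m) = 0.3487 ft

0.349 ft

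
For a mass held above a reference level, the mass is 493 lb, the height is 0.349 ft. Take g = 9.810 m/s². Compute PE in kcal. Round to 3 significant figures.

PE is given directly by: PE = mgh.
m = 493 lb = 223.6 kg; h = 0.349 ft = 0.1064 m; g = 9.810 m/s².
PE = 233.4 J
233.4 J × (1 kcal / 4184 J) = 0.05577 kcal

0.0558 kcal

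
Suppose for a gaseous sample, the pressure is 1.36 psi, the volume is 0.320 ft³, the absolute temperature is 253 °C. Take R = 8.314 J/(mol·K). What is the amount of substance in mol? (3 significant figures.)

0.0194 mol

Rearranging: n = PV/(RT).
P = 1.36 psi = 9377 Pa; V = 0.320 ft³ = 0.009061 m³; T = 253 °C = 526.1 K; R = 8.314 J/(mol·K).
n = 0.01942 mol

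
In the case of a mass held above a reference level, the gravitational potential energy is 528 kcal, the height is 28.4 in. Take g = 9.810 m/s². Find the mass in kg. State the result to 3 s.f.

Rearranging PE = m·g·h for m: m = PE/(g·h).
PE = 528 kcal = 2.209×10^6 J; h = 28.4 in = 0.7214 m; g = 9.810 m/s².
m = 3.122×10^5 kg

3.12×10^5 kg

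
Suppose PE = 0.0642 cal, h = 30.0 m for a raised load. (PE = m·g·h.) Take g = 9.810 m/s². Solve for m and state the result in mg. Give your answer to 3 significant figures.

Rearranging: m = PE/(g·h).
PE = 0.0642 cal = 0.2686 J; h = 30.0 m; g = 9.810 m/s².
m = 9.127×10^-4 kg
9.127×10^-4 kg × (1 mg / 1.000×10^-6 kg) = 912.7 mg

913 mg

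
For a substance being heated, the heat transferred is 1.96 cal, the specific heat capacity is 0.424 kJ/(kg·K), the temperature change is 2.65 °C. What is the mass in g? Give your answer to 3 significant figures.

Rearranging: m = Q/(c·ΔT).
Q = 1.96 cal = 8.201 J; c = 0.424 kJ/(kg·K) = 424.0 J/(kg·K); ΔT = 2.65 °C = 2.650 K.
m = 0.007299 kg
0.007299 kg × (1 g / 0.001000 kg) = 7.299 g

7.30 g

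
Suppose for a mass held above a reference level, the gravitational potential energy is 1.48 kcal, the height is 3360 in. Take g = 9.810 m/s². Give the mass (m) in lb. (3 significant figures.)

Rearranging: m = PE/(g·h).
PE = 1.48 kcal = 6192 J; h = 3360 in = 85.34 m; g = 9.810 m/s².
m = 7.396 kg
7.396 kg × (1 lb / 0.4536 kg) = 16.31 lb

16.3 lb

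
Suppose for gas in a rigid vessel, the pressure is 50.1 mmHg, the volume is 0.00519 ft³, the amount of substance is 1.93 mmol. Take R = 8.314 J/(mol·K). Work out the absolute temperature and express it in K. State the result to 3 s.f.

61.2 K

From the ideal-gas law: T = PV/(nR).
P = 50.1 mmHg = 6679 Pa; V = 0.00519 ft³ = 1.470×10^-4 m³; n = 1.93 mmol = 0.001930 mol; R = 8.314 J/(mol·K).
T = 61.18 K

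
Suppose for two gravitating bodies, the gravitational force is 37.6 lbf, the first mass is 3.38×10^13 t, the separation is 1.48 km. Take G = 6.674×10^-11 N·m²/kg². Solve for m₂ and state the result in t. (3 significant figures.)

0.162 t

Solving F = G·m₁·m₂/r² for m₂: m₂ = F·r²/(G·m₁).
F = 37.6 lbf = 167.3 N; m₁ = 3.38×10^13 t = 3.380×10^16 kg; r = 1.48 km = 1480 m; G = 6.674×10^-11 N·m²/kg².
m₂ = 162.4 kg
162.4 kg × (1 t / 1000 kg) = 0.1624 t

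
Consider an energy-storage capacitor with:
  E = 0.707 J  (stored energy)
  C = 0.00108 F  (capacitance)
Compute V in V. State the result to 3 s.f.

Rearranging: V = √(2E/C).
E = 0.707 J; C = 0.00108 F.
V = 36.18 V

36.2 V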